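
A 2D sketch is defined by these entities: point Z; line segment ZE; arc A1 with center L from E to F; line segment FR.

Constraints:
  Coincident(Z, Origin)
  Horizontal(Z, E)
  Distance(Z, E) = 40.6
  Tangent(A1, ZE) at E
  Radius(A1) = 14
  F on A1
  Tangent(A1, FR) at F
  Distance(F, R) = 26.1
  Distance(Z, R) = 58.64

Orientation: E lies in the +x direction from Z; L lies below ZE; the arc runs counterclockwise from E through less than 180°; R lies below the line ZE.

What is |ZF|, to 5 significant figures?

34.408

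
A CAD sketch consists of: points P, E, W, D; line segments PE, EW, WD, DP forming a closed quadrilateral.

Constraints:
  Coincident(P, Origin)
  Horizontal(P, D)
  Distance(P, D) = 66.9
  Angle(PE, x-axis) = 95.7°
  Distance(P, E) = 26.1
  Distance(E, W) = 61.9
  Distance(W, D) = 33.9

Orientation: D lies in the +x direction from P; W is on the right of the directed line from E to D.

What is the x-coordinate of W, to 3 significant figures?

39.3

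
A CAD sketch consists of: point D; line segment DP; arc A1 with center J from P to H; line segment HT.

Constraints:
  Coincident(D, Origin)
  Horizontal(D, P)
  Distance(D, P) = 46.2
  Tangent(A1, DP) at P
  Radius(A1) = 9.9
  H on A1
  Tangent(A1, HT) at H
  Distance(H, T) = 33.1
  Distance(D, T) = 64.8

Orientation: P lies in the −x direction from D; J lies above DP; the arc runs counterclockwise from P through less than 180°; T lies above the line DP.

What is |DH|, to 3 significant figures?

39.0

Checks: D.y = 0.00, P.y = 0.00 ✓; ∠(JP, PD) = 90.00° ✓; |JH| = 9.900 ✓; ∠(JH, HT) = 90.00° ✓; |HT| = 33.10 ✓; |DT| = 64.80 ✓.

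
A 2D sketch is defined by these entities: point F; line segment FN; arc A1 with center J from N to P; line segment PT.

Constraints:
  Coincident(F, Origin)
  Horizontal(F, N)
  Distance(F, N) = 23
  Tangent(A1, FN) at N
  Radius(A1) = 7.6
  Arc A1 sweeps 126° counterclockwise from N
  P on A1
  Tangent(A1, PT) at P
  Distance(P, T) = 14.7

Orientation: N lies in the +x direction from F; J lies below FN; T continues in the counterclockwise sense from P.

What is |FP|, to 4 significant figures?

20.73

F is at the origin; FN is horizontal with |FN| = 23.0 and N on the +x side, so N = (23.00, 0.000). A1 meets FN tangentially, so JN is at right angles to FN, so J = N + (0, -7.6) = (23.00, -7.600). On A1, N sits at bearing 90° from J; a 126° counterclockwise sweep puts P at bearing 216°, so P = J + 7.6·(cos 216°, sin 216°) = (16.85, -12.07). Then |FP| = |P − F| = 20.73.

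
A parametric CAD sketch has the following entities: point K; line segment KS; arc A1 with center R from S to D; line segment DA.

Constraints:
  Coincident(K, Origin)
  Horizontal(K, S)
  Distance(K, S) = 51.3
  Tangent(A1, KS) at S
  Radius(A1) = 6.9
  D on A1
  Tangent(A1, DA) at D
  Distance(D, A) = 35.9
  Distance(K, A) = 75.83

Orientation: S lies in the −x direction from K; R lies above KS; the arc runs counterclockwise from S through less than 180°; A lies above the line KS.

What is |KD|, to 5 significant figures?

46.532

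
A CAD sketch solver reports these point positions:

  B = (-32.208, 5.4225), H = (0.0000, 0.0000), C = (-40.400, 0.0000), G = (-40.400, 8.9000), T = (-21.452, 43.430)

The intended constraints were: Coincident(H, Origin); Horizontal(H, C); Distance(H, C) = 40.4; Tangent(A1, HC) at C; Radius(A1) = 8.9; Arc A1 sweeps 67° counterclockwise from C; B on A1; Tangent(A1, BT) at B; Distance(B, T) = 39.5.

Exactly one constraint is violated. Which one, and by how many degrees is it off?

Tangent(A1, BT) at B — off by 7.20°.

H = (0.00, 0.00) ✓; H.y = 0.00, C.y = 0.00 ✓; |HC| = 40.40 ✓; ∠(GC, CH) = 90.00° ✓; |GC| = 8.900 ✓; bearing(G→B) − bearing(G→C) = 67.00° ✓; |GB| = 8.900 ✓; ∠(GB, BT) = 82.80° ✗; |BT| = 39.50 ✓.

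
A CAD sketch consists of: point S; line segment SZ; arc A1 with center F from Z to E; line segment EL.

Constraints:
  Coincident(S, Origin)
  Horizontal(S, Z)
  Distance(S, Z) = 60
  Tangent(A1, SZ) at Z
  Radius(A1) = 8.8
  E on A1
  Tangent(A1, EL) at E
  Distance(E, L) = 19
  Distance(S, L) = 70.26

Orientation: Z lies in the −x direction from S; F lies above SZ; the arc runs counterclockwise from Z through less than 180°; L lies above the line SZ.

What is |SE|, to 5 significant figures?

54.620

Checks: |FE| = 8.800 ✓; ∠(FE, EL) = 90.00° ✓; |EL| = 19.00 ✓; |SL| = 70.26 ✓.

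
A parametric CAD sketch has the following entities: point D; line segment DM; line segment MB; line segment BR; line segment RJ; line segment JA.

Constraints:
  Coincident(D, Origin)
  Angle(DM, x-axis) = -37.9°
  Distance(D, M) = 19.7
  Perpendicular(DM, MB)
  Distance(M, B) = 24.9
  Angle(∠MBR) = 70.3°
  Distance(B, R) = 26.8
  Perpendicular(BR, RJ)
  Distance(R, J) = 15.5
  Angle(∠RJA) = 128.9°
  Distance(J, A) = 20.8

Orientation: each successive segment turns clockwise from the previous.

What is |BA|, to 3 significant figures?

30.5

D is at the origin; DM runs at -37.9° with length 19.7, so M = (15.5, -12.1). The perpendicularity gives MB at right angles to DM, so MB runs at -128°; with |MB| = 24.9, B = (0.249, -31.7). ∠MBR = 70.3° gives BR at 122° from the x-axis; with |BR| = 26.8, R = (-14.1, -9.12). The perpendicularity gives RJ at right angles to BR, so RJ runs at 32.4°; with |RJ| = 15.5, J = (-1.02, -0.816). ∠RJA = 128.9° gives JA at -18.7° from the x-axis; with |JA| = 20.8, A = (18.7, -7.49). Then |BA| = |A − B| = 30.5.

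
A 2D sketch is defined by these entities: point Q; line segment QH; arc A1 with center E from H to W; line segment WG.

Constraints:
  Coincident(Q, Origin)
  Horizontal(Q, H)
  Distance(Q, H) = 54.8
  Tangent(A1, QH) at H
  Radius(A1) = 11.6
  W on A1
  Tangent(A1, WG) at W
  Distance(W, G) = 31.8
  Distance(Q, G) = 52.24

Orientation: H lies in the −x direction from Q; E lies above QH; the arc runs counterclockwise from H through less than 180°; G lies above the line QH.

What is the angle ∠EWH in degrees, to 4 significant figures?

53.05°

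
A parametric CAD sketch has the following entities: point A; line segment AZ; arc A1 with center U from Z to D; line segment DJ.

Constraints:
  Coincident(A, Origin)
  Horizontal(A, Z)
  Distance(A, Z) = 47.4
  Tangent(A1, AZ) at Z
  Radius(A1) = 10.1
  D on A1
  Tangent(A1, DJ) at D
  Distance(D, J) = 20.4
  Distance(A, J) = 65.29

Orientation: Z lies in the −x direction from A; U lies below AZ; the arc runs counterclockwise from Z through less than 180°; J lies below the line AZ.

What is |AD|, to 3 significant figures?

58.4

A is at the origin; A and Z share the same y with |AZ| = 47.4 and Z on the −x side, so Z = (-47.4, 0.00). Tangency of A1 to AZ means the radius UZ is perpendicular to AZ, so U = Z + (0, -10.1) = (-47.4, -10.1). Since UD ⟂ DJ (tangency), |UJ| = √(10.1² + 20.4²) = 22.8 regardless of where D sits on A1. So J lies on both circle(A, 65.29) and circle(U, 22.8); the below-AZ intersection is J = (-57.8, -30.3). D is the foot of the tangent from J: D = (-57.5, -9.95).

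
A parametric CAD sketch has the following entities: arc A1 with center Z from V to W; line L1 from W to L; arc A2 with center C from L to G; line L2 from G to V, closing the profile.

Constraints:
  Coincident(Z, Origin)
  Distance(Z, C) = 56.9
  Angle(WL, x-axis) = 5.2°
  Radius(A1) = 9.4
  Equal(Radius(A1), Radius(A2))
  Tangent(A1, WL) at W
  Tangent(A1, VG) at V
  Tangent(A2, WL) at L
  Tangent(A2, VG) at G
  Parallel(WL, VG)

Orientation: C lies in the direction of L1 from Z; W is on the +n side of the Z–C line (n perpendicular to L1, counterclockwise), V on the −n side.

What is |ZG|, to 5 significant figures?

57.671

The slot axis is L1's direction at 5.2°, so u = (cos 5.2°, sin 5.2°) = (0.99588, 0.090633) and n = (−sin 5.2°, cos 5.2°) = (-0.090633, 0.99588). Z is at the origin and C lies 56.9 along u from Z, so C = 56.9·u = (56.666, 5.1570). Tangency of A1 to both parallel lines with radius 9.4 puts W and V at Z ± 9.4·n: W = (-0.85195, 9.3613), V = (0.85195, -9.3613). Equal radii place L and G the same way about C: L = C + 9.4·n = (55.814, 14.518), G = C − 9.4·n = (57.518, -4.2043). Then |ZG| = |G − Z| = 57.671.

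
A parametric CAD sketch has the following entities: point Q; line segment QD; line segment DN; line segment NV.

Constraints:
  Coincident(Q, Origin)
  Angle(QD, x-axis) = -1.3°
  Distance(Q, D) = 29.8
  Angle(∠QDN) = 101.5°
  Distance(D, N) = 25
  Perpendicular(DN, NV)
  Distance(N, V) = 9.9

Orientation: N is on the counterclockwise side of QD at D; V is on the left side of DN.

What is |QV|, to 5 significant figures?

36.468

Q is at the origin; QD runs at -1.3° with length 29.8, so D = 29.8·(cos -1.3°, sin -1.3°) = (29.792, -0.67608). ∠QDN = 101.5°, so DN runs at -1.3° + (180° − 101.5°) = 77.200° from the x-axis; with |DN| = 25.0, N = D + 25.0·(cos 77.200°, sin 77.200°) = (35.331, 23.703). DN ⟂ NV; with |NV| = 9.9 on the left of DN, V = N + 9.9·(-0.97515, 0.22155) = (25.677, 25.896). Then |QV| = |V − Q| = 36.468.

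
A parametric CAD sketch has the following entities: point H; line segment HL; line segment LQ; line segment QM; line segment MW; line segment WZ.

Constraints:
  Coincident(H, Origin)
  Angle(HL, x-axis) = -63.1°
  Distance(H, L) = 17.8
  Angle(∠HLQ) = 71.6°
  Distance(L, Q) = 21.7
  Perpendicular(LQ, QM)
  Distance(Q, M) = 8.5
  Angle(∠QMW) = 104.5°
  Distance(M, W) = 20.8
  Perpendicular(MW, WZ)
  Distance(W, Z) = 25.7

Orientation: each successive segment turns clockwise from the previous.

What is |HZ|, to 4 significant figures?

29.96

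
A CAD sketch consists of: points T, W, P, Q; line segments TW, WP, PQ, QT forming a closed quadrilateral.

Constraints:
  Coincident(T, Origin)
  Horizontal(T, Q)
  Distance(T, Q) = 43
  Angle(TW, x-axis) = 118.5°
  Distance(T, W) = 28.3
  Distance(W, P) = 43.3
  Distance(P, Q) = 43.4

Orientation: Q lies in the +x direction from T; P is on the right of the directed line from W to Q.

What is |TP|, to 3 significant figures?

15.6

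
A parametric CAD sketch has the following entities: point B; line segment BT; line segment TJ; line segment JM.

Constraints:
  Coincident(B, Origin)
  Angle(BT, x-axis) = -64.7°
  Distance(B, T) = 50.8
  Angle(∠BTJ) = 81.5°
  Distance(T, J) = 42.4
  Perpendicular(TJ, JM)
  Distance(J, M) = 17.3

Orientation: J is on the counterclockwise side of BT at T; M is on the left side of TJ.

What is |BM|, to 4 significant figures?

47.99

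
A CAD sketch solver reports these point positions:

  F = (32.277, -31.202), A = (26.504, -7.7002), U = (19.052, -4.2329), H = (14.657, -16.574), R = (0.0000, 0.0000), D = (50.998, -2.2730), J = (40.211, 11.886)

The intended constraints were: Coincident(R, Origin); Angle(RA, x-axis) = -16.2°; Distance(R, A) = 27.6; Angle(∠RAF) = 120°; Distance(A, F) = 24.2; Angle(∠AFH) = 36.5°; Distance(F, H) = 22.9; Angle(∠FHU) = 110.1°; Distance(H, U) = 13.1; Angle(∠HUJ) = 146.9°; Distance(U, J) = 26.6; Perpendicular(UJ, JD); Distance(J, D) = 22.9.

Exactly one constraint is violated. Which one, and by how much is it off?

Distance(J, D) = 22.9 — off by 5.10.

R = (0.00, 0.00) ✓; RA at -16.20° ✓; |RA| = 27.60 ✓; ∠RAF = 120.0° ✓; |AF| = 24.20 ✓; ∠AFH = 36.50° ✓; |FH| = 22.90 ✓; ∠FHU = 110.1° ✓; |HU| = 13.10 ✓; ∠HUJ = 146.9° ✓; |UJ| = 26.60 ✓; ∠(UJ, JD) = 90.00° ✓; |JD| = 17.80 ✗.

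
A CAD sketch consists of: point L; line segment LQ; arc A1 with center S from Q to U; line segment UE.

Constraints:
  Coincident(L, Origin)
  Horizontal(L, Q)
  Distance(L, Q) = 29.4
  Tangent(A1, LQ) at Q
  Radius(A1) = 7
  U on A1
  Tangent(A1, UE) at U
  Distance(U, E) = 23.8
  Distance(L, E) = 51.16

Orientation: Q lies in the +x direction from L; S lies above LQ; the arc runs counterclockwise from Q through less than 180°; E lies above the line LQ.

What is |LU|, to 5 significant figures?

36.444

Checks: |SU| = 7.000 ✓; ∠(SU, UE) = 90.00° ✓; |UE| = 23.80 ✓; |LE| = 51.16 ✓.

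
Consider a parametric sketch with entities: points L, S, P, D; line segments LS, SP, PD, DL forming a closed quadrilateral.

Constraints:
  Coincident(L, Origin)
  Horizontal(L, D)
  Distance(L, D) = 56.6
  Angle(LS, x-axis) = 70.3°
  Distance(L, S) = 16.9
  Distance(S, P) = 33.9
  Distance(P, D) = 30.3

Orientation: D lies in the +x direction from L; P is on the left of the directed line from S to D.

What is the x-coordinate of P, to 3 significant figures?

38.5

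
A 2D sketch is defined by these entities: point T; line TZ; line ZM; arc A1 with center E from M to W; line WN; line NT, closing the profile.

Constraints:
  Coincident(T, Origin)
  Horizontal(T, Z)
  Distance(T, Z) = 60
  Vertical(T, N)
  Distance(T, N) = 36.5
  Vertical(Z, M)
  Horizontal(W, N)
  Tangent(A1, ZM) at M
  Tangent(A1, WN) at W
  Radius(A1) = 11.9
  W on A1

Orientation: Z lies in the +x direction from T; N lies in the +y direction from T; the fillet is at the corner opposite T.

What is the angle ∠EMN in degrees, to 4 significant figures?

11.22°

T is at the origin; TZ is horizontal with |TZ| = 60.0 and Z on the +x side, so Z = (60.00, 0.000). TN is vertical with |TN| = 36.5 and N on the +y side, so N = (0.000, 36.50). The virtual corner opposite T is at (60.00, 36.50). Since A1 is tangent to ZM there, EM ⟂ ZM and tangency of A1 to WN means the radius EW is perpendicular to WN, with radius 11.9, so the center E sits 11.9 in from both sides at E = (48.10, 24.60). That places the tangent points at M = (60.00, 24.60) on ZM and W = (48.10, 36.50) on WN. Then cos ∠EMN = ME·MN / (|ME||MN|), giving 11.22°.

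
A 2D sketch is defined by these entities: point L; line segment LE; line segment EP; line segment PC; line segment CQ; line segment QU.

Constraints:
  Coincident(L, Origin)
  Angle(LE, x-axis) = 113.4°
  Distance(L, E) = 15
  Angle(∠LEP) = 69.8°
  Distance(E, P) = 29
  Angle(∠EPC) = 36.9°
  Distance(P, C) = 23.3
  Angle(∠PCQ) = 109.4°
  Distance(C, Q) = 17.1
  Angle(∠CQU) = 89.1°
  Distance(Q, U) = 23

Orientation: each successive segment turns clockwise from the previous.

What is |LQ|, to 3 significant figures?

13.2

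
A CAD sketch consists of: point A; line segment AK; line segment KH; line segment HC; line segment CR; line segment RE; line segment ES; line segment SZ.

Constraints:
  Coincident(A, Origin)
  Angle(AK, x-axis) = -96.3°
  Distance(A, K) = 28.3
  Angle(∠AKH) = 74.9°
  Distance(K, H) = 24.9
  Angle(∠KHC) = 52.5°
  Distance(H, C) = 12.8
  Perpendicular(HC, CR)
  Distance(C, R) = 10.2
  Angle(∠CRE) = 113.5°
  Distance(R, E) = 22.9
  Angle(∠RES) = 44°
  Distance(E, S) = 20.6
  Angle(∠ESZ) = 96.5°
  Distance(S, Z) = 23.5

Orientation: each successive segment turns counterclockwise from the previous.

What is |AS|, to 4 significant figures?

32.80

A is at the origin; AK runs at -96.3° with length 28.3, so K = (-3.105, -28.13). ∠AKH = 74.9° gives KH at 8.800° from the x-axis; with |KH| = 24.9, H = (21.50, -24.32). ∠KHC = 52.5° gives HC at 136.3° from the x-axis; with |HC| = 12.8, C = (12.25, -15.48). HC is perpendicular to CR, so CR runs at -133.7°; with |CR| = 10.2, R = (5.200, -22.85). ∠CRE = 113.5° gives RE at -67.20° from the x-axis; with |RE| = 22.9, E = (14.07, -43.96). ∠RES = 44.0° gives ES at 68.80° from the x-axis; with |ES| = 20.6, S = (21.52, -24.76). Then |AS| = |S − A| = 32.80.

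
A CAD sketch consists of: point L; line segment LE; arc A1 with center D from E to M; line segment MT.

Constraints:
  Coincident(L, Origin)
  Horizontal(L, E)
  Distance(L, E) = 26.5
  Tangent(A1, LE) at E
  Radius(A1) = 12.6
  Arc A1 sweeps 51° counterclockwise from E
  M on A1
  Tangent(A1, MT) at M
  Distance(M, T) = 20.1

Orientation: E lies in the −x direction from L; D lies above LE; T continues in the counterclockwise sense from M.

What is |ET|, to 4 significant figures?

30.25

On A1, E sits at bearing -90° from D; a 51° counterclockwise sweep puts M at bearing -39°, so M = D + 12.6·(cos -39°, sin -39°) = (-16.71, 4.671). A1 meets MT tangentially, so DM is at right angles to MT, so MT runs along (−sin -39°, cos -39°); with |MT| = 20.1, T = (-4.059, 20.29). Then |ET| = |T − E| = 30.25.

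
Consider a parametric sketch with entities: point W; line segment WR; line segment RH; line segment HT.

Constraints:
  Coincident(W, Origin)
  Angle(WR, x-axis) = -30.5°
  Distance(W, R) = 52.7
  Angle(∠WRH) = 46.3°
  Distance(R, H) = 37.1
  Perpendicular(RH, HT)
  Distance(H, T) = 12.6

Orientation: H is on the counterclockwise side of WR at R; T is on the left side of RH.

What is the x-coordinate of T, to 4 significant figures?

24.67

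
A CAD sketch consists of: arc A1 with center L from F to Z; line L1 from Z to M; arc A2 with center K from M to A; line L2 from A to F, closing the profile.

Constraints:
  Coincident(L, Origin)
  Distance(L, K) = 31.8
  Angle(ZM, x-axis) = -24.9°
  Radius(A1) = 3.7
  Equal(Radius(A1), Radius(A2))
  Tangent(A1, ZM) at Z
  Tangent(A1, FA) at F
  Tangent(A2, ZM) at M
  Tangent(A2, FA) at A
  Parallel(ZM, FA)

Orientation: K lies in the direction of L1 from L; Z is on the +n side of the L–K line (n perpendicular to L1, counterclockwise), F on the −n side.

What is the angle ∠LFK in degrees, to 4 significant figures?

83.36°

The slot axis is L1's direction at -24.9°, so u = (cos -24.9°, sin -24.9°) = (0.9070, -0.4210) and n = (−sin -24.9°, cos -24.9°) = (0.4210, 0.9070). L is at the origin and K lies 31.8 along u from L, so K = 31.8·u = (28.84, -13.39). Tangency of A1 to both parallel lines with radius 3.7 puts Z and F at L ± 3.7·n: Z = (1.558, 3.356), F = (-1.558, -3.356). Then cos ∠LFK = FL·FK / (|FL||FK|), giving 83.36°.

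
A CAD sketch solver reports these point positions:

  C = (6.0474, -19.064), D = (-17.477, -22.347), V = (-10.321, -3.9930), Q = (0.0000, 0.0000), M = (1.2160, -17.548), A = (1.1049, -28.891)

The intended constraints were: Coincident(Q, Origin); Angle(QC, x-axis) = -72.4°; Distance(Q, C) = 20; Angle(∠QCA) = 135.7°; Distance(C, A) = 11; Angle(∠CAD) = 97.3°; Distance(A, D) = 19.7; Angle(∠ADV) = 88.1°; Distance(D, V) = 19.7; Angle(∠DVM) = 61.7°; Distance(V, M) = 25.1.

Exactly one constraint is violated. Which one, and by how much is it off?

Distance(V, M) = 25.1 — off by 7.30.

Q = (0.00, 0.00) ✓; QC at -72.40° ✓; |QC| = 20.00 ✓; ∠QCA = 135.7° ✓; |CA| = 11.00 ✓; ∠CAD = 97.30° ✓; |AD| = 19.70 ✓; ∠ADV = 88.10° ✓; |DV| = 19.70 ✓; ∠DVM = 61.70° ✓; |VM| = 17.80 ✗.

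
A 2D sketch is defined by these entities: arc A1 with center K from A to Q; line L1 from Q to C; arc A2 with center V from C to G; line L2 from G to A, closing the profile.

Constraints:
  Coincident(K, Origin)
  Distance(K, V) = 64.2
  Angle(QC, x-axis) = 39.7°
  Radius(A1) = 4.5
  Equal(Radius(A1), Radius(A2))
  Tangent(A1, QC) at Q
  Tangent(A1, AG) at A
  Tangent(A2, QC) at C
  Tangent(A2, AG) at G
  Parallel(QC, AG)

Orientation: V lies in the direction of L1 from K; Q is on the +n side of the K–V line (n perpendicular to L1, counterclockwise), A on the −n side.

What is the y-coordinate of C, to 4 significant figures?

44.47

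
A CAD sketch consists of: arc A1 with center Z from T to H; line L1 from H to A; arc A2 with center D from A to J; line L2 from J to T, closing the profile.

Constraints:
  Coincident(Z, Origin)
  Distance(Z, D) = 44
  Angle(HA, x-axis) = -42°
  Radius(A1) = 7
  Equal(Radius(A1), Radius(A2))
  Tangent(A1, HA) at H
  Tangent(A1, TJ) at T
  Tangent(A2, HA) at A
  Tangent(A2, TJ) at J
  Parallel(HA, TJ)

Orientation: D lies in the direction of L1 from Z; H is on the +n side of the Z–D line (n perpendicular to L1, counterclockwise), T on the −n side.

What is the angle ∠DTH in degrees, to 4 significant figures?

80.96°

The slot axis is L1's direction at -42.0°, so u = (cos -42.0°, sin -42.0°) = (0.7431, -0.6691) and n = (−sin -42.0°, cos -42.0°) = (0.6691, 0.7431). Z is at the origin and D lies 44.0 along u from Z, so D = 44.0·u = (32.70, -29.44). Tangency of A1 to both parallel lines with radius 7.0 puts H and T at Z ± 7.0·n: H = (4.684, 5.202), T = (-4.684, -5.202). Then cos ∠DTH = TD·TH / (|TD||TH|), giving 80.96°.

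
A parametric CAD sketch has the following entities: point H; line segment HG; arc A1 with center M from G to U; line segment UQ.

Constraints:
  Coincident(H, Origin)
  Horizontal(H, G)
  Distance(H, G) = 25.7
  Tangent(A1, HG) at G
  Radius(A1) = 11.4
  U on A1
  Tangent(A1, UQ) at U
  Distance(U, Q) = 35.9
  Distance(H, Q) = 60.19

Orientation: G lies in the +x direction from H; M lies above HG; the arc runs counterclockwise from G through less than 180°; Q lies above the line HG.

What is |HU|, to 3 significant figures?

38.8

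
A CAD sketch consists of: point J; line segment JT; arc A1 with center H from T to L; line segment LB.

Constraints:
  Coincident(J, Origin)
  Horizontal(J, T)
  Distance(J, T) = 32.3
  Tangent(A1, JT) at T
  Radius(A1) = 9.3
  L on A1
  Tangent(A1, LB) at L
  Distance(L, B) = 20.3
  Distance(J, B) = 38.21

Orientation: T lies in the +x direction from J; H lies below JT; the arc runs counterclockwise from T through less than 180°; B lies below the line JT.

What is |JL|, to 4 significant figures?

24.95

Checks: |HL| = 9.300 ✓; ∠(HL, LB) = 90.00° ✓; |LB| = 20.30 ✓; |JB| = 38.21 ✓.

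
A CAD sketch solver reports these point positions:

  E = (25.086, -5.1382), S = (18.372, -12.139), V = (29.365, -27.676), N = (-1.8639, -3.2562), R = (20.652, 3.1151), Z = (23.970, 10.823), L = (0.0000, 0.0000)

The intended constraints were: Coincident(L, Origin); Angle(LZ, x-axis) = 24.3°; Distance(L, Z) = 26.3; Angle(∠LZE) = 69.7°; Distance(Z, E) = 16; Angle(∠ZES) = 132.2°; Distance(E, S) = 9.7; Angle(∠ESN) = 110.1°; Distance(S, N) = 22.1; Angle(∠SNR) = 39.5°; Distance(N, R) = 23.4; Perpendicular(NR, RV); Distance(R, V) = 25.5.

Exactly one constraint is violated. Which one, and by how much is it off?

Distance(R, V) = 25.5 — off by 6.50.

L = (0.00, 0.00) ✓; LZ at 24.30° ✓; |LZ| = 26.30 ✓; ∠LZE = 69.70° ✓; |ZE| = 16.00 ✓; ∠ZES = 132.2° ✓; |ES| = 9.700 ✓; ∠ESN = 110.1° ✓; |SN| = 22.10 ✓; ∠SNR = 39.50° ✓; |NR| = 23.40 ✓; ∠(NR, RV) = 90.00° ✓; |RV| = 32.00 ✗.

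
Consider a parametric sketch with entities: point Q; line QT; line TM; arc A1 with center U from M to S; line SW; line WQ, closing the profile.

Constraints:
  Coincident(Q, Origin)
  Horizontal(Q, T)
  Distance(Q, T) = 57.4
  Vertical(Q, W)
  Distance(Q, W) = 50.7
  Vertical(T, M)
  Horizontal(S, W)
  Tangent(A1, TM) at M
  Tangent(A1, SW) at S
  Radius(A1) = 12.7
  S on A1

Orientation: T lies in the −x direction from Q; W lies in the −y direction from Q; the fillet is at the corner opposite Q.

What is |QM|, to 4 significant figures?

68.84

Q is at the origin; QT is horizontal with |QT| = 57.4 and T on the −x side, so T = (-57.40, 0.000). Q and W share the same x with |QW| = 50.7 and W on the −y side, so W = (0.000, -50.70). The virtual corner opposite Q is at (-57.40, -50.70). A1 meets TM tangentially, so UM is at right angles to TM and A1 meets SW tangentially, so US is at right angles to SW, with radius 12.7, so the center U sits 12.7 in from both sides at U = (-44.70, -38.00). That places the tangent points at M = (-57.40, -38.00) on TM and S = (-44.70, -50.70) on SW. Then |QM| = |M − Q| = 68.84.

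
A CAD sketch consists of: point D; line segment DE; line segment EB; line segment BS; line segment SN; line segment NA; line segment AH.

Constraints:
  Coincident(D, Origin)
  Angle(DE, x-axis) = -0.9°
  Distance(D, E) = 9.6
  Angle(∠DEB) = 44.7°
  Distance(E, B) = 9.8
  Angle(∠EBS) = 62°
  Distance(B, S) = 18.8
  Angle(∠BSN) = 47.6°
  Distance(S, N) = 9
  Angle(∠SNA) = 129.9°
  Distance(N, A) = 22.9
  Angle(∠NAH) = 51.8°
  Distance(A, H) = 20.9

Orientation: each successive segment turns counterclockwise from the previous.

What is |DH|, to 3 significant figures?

10.4

D is at the origin; DE runs at -0.9° with length 9.6, so E = (9.60, -0.151). ∠DEB = 44.7° gives EB at 134° from the x-axis; with |EB| = 9.8, B = (2.74, 6.85). ∠EBS = 62.0° gives BS at -108° from the x-axis; with |BS| = 18.8, S = (-2.94, -11.1). ∠BSN = 47.6° gives SN at 24.8° from the x-axis; with |SN| = 9.0, N = (5.23, -7.29). ∠SNA = 129.9° gives NA at 74.9° from the x-axis; with |NA| = 22.9, A = (11.2, 14.8). ∠NAH = 51.8° gives AH at -157° from the x-axis; with |AH| = 20.9, H = (-8.03, 6.62). Then |DH| = |H − D| = 10.4.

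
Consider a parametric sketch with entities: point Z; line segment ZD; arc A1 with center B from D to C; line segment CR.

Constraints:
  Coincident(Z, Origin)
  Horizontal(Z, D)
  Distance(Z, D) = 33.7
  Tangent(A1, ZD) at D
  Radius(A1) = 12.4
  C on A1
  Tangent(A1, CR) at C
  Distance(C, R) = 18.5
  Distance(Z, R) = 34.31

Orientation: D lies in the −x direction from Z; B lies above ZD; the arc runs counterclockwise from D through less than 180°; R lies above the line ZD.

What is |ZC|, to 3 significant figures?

23.9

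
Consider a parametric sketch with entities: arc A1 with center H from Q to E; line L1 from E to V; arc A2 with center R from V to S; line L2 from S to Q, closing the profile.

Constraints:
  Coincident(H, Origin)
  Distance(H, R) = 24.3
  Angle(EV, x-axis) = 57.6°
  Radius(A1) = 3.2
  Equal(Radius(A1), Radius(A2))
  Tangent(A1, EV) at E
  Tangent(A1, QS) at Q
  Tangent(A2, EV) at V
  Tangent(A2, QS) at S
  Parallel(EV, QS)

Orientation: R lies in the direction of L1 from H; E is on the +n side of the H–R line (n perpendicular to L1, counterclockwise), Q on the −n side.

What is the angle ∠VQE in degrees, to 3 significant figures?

75.2°

Tangency of A1 to both parallel lines with radius 3.2 puts E and Q at H ± 3.2·n: E = (-2.70, 1.71), Q = (2.70, -1.71). Equal radii place V and S the same way about R: V = R + 3.2·n = (10.3, 22.2), S = R − 3.2·n = (15.7, 18.8). Then cos ∠VQE = QV·QE / (|QV||QE|), giving 75.2°.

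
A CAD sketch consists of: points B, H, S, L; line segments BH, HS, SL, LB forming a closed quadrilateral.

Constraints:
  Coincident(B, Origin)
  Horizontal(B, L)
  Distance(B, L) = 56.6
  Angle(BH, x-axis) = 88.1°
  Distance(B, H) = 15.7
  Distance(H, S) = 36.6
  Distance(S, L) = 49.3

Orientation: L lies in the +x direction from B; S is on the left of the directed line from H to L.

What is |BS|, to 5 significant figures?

48.772

Checks: |HS| = 36.60 ✓; |SL| = 49.30 ✓.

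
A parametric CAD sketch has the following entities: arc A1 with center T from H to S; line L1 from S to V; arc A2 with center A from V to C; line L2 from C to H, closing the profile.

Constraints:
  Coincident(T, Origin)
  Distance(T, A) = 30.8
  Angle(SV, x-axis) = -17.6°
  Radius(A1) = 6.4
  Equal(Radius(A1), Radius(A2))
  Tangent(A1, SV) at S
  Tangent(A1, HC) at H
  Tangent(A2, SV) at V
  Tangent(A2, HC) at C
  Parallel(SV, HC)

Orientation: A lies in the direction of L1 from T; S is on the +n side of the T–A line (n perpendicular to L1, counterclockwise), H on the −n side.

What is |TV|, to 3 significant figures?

31.5

Tangency of A1 to both parallel lines with radius 6.4 puts S and H at T ± 6.4·n: S = (1.94, 6.10), H = (-1.94, -6.10). Equal radii place V and C the same way about A: V = A + 6.4·n = (31.3, -3.21), C = A − 6.4·n = (27.4, -15.4). Then |TV| = |V − T| = 31.5.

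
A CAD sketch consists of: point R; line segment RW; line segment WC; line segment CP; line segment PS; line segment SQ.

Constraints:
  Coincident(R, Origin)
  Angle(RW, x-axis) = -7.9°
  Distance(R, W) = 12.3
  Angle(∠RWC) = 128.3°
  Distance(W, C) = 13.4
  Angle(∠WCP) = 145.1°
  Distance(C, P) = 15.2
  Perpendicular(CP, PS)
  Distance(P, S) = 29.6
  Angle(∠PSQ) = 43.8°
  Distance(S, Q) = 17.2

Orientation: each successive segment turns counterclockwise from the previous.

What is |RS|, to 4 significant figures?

28.60

R is at the origin; RW runs at -7.9° with length 12.3, so W = (12.18, -1.691). ∠RWC = 128.3° gives WC at 43.80° from the x-axis; with |WC| = 13.4, C = (21.85, 7.584). ∠WCP = 145.1° gives CP at 78.70° from the x-axis; with |CP| = 15.2, P = (24.83, 22.49). CP is perpendicular to PS, so PS runs at 168.7°; with |PS| = 29.6, S = (-4.193, 28.29). Then |RS| = |S − R| = 28.60.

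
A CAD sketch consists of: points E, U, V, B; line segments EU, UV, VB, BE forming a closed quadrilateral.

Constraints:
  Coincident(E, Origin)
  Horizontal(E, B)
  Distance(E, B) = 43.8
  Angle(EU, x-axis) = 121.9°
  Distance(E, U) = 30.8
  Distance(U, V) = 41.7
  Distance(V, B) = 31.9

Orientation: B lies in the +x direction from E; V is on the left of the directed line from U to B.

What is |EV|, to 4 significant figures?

36.42

Checks: |UV| = 41.70 ✓; |VB| = 31.90 ✓.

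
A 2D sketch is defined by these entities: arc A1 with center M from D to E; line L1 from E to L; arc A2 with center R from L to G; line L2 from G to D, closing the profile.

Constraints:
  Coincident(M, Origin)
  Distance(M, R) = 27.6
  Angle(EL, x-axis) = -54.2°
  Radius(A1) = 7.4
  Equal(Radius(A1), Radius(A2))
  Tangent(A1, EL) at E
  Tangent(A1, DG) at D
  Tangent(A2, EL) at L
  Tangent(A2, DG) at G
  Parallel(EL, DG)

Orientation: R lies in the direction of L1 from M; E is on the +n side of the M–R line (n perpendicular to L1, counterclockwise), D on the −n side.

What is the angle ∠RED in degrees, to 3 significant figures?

75.0°

M is at the origin and R lies 27.6 along u from M, so R = 27.6·u = (16.1, -22.4). Tangency of A1 to both parallel lines with radius 7.4 puts E and D at M ± 7.4·n: E = (6.00, 4.33), D = (-6.00, -4.33). Then cos ∠RED = ER·ED / (|ER||ED|), giving 75.0°.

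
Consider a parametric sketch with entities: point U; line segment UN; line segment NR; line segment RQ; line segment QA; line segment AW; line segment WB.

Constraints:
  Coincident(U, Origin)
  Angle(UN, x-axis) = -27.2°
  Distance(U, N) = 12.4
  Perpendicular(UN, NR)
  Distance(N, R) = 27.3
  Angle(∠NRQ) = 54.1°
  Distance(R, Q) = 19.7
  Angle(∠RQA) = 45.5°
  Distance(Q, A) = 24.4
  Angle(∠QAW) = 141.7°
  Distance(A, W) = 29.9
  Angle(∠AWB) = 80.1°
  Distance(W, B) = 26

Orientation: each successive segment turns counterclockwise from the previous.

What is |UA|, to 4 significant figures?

23.59

∠NRQ = 54.1° gives RQ at -171.3° from the x-axis; with |RQ| = 19.7, Q = (4.034, 15.63). ∠RQA = 45.5° gives QA at -36.80° from the x-axis; with |QA| = 24.4, A = (23.57, 1.017). Then |UA| = |A − U| = 23.59.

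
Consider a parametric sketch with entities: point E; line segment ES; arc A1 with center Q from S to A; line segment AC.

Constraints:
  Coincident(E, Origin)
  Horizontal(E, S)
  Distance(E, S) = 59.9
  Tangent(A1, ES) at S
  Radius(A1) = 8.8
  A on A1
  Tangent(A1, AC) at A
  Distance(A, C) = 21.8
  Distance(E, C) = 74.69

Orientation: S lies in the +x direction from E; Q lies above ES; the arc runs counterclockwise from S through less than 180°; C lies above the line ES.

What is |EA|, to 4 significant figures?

69.29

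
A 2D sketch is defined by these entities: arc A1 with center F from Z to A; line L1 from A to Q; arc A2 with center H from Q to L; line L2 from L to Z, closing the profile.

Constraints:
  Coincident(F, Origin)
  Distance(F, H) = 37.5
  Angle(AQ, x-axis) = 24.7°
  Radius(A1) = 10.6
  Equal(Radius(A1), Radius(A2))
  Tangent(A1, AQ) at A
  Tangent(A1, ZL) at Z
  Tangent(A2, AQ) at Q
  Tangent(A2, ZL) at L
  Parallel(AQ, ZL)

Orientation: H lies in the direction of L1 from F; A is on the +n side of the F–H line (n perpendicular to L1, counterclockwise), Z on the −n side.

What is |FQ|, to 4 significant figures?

38.97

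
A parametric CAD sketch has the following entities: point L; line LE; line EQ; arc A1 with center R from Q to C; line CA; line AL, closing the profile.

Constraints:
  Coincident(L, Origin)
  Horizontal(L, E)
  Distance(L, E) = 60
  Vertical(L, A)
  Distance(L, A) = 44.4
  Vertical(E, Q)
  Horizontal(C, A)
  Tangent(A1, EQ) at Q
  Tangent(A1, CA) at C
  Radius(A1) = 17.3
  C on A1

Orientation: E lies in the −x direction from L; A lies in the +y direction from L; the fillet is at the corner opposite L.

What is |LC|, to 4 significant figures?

61.60

The virtual corner opposite L is at (-60.00, 44.40). A1 meets EQ tangentially, so RQ is at right angles to EQ and the tangent condition forces RC to be normal to CA, with radius 17.3, so the center R sits 17.3 in from both sides at R = (-42.70, 27.10). That places the tangent points at Q = (-60.00, 27.10) on EQ and C = (-42.70, 44.40) on CA. Then |LC| = |C − L| = 61.60.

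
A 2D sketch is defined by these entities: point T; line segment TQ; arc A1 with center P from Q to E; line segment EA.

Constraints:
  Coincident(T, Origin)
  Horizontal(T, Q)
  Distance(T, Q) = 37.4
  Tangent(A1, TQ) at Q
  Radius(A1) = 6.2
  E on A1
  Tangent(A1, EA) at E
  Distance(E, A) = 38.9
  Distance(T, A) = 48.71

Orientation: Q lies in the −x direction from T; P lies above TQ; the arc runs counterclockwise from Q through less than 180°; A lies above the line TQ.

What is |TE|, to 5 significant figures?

31.720

Checks: ∠(PQ, QT) = 90.00° ✓; |PQ| = 6.200 ✓; |PE| = 6.200 ✓; ∠(PE, EA) = 90.00° ✓; |EA| = 38.90 ✓; |TA| = 48.71 ✓.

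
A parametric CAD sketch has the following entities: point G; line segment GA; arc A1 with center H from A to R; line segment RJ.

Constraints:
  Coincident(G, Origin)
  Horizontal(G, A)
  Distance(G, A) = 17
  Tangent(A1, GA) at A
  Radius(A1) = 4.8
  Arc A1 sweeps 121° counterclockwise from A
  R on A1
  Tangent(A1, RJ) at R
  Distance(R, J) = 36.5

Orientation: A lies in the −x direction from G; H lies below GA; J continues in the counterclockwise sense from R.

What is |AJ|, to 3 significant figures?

41.3

On A1, A sits at bearing 90° from H; a 121° counterclockwise sweep puts R at bearing 211°, so R = H + 4.8·(cos 211°, sin 211°) = (-21.1, -7.27). A1 meets RJ tangentially, so HR is at right angles to RJ, so RJ runs along (−sin 211°, cos 211°); with |RJ| = 36.5, J = (-2.32, -38.6). Then |AJ| = |J − A| = 41.3.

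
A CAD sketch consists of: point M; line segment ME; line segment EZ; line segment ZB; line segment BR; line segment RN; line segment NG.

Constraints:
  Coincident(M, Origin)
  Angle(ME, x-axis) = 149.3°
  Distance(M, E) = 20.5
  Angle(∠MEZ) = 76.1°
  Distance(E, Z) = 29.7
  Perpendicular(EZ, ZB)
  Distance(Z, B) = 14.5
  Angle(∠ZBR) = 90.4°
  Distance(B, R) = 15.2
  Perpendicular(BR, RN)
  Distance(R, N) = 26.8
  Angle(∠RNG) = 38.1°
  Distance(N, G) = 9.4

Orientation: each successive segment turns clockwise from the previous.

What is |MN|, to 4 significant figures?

33.44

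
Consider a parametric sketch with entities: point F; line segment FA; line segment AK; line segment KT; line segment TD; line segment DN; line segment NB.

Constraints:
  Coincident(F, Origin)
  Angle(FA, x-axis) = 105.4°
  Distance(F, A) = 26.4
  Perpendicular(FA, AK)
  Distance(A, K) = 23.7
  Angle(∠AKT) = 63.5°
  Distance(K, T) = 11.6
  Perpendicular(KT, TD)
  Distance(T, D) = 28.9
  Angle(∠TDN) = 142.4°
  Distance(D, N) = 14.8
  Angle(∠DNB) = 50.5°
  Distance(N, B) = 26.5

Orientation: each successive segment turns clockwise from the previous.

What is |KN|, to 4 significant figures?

40.71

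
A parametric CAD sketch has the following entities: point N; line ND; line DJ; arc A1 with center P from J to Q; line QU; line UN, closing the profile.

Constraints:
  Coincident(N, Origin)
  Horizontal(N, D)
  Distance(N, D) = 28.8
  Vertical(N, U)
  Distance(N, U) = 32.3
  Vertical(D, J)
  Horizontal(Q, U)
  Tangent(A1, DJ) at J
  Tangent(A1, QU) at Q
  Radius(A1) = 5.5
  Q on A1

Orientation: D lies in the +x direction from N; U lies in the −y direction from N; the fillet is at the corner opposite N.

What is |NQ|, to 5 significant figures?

39.827

N is at the origin; N and D share the same y with |ND| = 28.8 and D on the +x side, so D = (28.800, 0.0000). NU is vertical with |NU| = 32.3 and U on the −y side, so U = (0.0000, -32.300). The virtual corner opposite N is at (28.800, -32.300). Since A1 is tangent to DJ there, PJ ⟂ DJ and tangency of A1 to QU means the radius PQ is perpendicular to QU, with radius 5.5, so the center P sits 5.5 in from both sides at P = (23.300, -26.800). That places the tangent points at J = (28.800, -26.800) on DJ and Q = (23.300, -32.300) on QU. Then |NQ| = |Q − N| = 39.827.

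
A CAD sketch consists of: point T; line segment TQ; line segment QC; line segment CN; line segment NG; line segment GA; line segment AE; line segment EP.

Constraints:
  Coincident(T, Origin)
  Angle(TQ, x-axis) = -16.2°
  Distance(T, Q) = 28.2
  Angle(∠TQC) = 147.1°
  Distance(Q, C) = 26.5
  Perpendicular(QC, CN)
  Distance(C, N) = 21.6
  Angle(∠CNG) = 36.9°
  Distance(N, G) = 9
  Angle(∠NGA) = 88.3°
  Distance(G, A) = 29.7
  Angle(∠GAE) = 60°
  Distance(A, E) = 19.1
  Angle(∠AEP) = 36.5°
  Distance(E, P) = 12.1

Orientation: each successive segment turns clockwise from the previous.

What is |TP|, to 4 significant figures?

63.24

T is at the origin; TQ runs at -16.2° with length 28.2, so Q = (27.08, -7.868). ∠TQC = 147.1° gives QC at -49.10° from the x-axis; with |QC| = 26.5, C = (44.43, -27.90). QC is perpendicular to CN, so CN runs at -139.1°; with |CN| = 21.6, N = (28.10, -42.04). ∠CNG = 36.9° gives NG at 77.80° from the x-axis; with |NG| = 9.0, G = (30.01, -33.24). ∠NGA = 88.3° gives GA at -13.90° from the x-axis; with |GA| = 29.7, A = (58.84, -40.38). ∠GAE = 60.0° gives AE at -133.9° from the x-axis; with |AE| = 19.1, E = (45.59, -54.14). ∠AEP = 36.5° gives EP at 82.60° from the x-axis; with |EP| = 12.1, P = (47.15, -42.14). Then |TP| = |P − T| = 63.24.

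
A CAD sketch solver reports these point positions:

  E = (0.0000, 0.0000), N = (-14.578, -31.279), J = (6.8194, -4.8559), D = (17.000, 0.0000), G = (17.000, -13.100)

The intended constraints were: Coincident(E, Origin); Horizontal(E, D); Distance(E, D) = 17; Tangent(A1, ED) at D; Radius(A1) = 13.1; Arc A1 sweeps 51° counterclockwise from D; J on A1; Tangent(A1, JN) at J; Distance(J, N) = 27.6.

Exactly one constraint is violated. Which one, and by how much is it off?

Distance(J, N) = 27.6 — off by 6.40.

E = (0.00, 0.00) ✓; E.y = 0.00, D.y = 0.00 ✓; |ED| = 17.00 ✓; ∠(GD, DE) = 90.00° ✓; |GD| = 13.10 ✓; bearing(G→J) − bearing(G→D) = 51.00° ✓; |GJ| = 13.10 ✓; ∠(GJ, JN) = 90.00° ✓; |JN| = 34.00 ✗.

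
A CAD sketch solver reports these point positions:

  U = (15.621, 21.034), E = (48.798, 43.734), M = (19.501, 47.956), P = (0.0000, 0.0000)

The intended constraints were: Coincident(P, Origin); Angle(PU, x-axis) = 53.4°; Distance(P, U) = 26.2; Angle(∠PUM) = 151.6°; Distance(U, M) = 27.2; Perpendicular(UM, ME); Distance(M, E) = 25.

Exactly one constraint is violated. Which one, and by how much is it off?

Distance(M, E) = 25 — off by 4.60.

P = (0.00, 0.00) ✓; PU at 53.40° ✓; |PU| = 26.20 ✓; ∠PUM = 151.6° ✓; |UM| = 27.20 ✓; ∠(UM, ME) = 90.00° ✓; |ME| = 29.60 ✗.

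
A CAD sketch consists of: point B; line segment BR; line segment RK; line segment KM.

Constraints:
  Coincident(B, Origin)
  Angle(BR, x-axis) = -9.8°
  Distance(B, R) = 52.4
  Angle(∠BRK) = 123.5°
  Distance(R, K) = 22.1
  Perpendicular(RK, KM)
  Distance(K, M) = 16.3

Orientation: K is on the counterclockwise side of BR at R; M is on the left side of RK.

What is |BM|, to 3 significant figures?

57.9

B is at the origin; BR runs at -9.8° with length 52.4, so R = 52.4·(cos -9.8°, sin -9.8°) = (51.6, -8.92). ∠BRK = 123.5°, so RK runs at -9.8° + (180° − 123.5°) = 46.7° from the x-axis; with |RK| = 22.1, K = R + 22.1·(cos 46.7°, sin 46.7°) = (66.8, 7.16). RK ⟂ KM; with |KM| = 16.3 on the left of RK, M = K + 16.3·(-0.728, 0.686) = (54.9, 18.3). Then |BM| = |M − B| = 57.9.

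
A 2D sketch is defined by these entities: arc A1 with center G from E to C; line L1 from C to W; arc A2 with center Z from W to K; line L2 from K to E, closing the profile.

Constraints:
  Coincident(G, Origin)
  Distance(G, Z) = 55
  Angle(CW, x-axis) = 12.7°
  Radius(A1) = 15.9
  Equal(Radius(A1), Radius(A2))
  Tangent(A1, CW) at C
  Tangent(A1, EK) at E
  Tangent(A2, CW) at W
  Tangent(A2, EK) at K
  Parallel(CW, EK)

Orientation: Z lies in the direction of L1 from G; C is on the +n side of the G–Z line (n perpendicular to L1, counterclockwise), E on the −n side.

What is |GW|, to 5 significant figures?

57.252

The slot axis is L1's direction at 12.7°, so u = (cos 12.7°, sin 12.7°) = (0.97553, 0.21985) and n = (−sin 12.7°, cos 12.7°) = (-0.21985, 0.97553). G is at the origin and Z lies 55.0 along u from G, so Z = 55.0·u = (53.654, 12.092). Tangency of A1 to both parallel lines with radius 15.9 puts C and E at G ± 15.9·n: C = (-3.4956, 15.511), E = (3.4956, -15.511). Equal radii place W and K the same way about Z: W = Z + 15.9·n = (50.159, 27.603), K = Z − 15.9·n = (57.150, -3.4195). Then |GW| = |W − G| = 57.252.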